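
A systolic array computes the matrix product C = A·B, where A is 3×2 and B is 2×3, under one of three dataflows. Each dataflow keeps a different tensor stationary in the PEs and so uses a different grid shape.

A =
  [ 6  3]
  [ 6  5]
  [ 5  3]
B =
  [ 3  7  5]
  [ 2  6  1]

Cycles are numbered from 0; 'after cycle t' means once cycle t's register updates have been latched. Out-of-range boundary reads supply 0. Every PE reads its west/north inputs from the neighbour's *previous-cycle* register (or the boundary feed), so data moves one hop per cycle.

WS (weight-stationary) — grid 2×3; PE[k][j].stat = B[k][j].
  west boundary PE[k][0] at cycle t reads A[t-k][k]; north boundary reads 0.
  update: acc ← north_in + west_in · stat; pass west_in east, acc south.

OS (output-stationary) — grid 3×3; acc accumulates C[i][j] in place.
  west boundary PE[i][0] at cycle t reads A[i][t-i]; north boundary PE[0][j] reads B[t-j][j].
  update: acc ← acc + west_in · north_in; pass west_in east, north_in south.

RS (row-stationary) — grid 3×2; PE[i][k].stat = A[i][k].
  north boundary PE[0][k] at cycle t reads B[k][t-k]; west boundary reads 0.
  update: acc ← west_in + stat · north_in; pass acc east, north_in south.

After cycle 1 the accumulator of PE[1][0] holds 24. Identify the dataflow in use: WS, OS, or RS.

WS [2×3] PE[1][0] across cycles:
  0: (1,0).acc=0  regs=<0,0>
  1: (1,0).acc=24  regs=<3,24>
OS [3×3] PE[1][0] across cycles:
  0: (1,0).acc=0  regs=<0,0>
  1: (1,0).acc=18  regs=<6,3>
RS [3×2] PE[1][0] across cycles:
  0: (1,0).acc=0  regs=<0,0>
  1: (1,0).acc=18  regs=<18,3>

dataflow = WS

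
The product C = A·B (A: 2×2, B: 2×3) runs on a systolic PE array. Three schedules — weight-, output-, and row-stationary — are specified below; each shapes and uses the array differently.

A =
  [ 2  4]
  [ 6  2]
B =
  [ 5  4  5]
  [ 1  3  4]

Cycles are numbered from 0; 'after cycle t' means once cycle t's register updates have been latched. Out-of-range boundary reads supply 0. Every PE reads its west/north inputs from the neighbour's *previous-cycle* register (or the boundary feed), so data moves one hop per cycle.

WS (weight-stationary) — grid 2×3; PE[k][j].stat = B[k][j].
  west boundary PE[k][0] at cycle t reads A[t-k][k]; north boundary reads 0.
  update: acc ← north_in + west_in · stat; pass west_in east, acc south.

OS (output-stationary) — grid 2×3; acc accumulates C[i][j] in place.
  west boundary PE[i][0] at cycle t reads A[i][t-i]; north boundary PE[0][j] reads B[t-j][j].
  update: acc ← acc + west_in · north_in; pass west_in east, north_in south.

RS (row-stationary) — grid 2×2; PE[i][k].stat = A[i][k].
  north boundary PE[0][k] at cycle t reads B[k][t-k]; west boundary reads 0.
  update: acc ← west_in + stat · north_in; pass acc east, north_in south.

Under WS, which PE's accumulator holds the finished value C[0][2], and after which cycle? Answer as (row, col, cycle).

(row, col, cycle) = (1, 2, 3)

WS: C[0][2] accumulates in PE[1][2]:
  [0] (1,2) acc=0 (h:0 v:0)
  [1] (1,2) acc=0 (h:0 v:0)
  [2] (1,2) acc=0 (h:0 v:0)
  [3] (1,2) acc=26 (h:4 v:26)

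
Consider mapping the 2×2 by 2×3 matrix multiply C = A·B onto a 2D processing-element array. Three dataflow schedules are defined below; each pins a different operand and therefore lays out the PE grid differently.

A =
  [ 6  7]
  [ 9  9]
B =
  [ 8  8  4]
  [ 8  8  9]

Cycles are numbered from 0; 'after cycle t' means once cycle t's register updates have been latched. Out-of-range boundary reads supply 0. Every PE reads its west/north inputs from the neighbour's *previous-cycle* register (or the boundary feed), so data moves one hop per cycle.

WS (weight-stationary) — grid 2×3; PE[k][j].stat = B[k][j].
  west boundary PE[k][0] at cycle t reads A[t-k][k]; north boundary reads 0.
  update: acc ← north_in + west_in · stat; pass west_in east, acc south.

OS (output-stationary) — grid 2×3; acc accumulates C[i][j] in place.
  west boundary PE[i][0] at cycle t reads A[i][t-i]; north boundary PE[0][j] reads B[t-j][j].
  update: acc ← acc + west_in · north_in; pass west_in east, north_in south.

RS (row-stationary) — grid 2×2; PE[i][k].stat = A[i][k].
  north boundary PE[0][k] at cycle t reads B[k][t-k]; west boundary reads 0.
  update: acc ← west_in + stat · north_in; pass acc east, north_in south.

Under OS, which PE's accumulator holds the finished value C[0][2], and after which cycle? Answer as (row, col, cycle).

(row, col, cycle) = (0, 2, 3)

Under OS, C[0][2] lands at PE[0][2]:
  0: (0,2).acc=0  regs=<0,0>
  1: (0,2).acc=0  regs=<0,0>
  2: (0,2).acc=24  regs=<6,4>
  3: (0,2).acc=87  regs=<7,9>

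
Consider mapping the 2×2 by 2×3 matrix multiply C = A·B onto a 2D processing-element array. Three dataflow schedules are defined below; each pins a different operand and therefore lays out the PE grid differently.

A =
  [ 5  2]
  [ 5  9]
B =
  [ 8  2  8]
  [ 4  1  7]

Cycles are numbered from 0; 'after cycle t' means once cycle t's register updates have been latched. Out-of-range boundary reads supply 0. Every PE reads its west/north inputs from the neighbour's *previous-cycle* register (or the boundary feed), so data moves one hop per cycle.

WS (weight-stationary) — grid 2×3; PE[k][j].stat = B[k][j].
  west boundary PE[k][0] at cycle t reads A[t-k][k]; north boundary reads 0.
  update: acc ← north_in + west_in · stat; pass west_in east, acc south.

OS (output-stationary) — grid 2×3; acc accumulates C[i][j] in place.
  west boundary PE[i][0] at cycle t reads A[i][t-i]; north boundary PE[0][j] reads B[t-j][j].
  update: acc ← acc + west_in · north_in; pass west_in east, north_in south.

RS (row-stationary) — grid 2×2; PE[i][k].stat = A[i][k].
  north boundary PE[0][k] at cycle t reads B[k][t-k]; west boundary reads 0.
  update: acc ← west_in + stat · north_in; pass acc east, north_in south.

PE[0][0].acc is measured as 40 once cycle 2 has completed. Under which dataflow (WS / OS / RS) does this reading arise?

dataflow = RS

WS (2×3 grid), PE[0][0]:
  @0  [0,0]  acc 40  |  →5  ↓40
  @1  [0,0]  acc 40  |  →5  ↓40
  @2  [0,0]  acc 0  |  →0  ↓0
OS (2×3 grid), PE[0][0]:
  @0  [0,0]  acc 40  |  →5  ↓8
  @1  [0,0]  acc 48  |  →2  ↓4
  @2  [0,0]  acc 48  |  →0  ↓0
RS (2×2 grid), PE[0][0]:
  @0  [0,0]  acc 40  |  →40  ↓8
  @1  [0,0]  acc 10  |  →10  ↓2
  @2  [0,0]  acc 40  |  →40  ↓8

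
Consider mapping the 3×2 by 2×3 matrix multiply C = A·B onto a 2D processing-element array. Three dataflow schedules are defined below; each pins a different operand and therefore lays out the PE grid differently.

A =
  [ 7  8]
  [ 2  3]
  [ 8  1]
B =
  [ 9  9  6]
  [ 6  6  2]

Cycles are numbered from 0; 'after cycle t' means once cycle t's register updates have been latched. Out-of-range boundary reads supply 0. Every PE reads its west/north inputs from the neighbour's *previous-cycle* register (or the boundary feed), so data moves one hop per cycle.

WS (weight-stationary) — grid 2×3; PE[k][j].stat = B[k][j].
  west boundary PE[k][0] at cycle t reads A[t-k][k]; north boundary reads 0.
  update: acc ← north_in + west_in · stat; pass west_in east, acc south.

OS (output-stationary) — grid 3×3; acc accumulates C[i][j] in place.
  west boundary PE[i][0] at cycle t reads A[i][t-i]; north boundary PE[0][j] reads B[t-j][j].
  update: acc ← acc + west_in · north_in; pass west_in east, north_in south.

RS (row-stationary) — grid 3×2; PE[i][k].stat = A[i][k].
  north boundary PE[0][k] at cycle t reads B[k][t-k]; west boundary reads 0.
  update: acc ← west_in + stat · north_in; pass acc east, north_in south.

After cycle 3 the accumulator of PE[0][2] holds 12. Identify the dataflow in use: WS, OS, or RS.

— WS: 2×3; PE[0][2] trace:
  after 0 — PE[0][2] acc=0, pass-E 0, pass-S 0
  after 1 — PE[0][2] acc=0, pass-E 0, pass-S 0
  after 2 — PE[0][2] acc=42, pass-E 7, pass-S 42
  after 3 — PE[0][2] acc=12, pass-E 2, pass-S 12
— OS: 3×3; PE[0][2] trace:
  after 0 — PE[0][2] acc=0, pass-E 0, pass-S 0
  after 1 — PE[0][2] acc=0, pass-E 0, pass-S 0
  after 2 — PE[0][2] acc=42, pass-E 7, pass-S 6
  after 3 — PE[0][2] acc=58, pass-E 8, pass-S 2
— RS: 3×2 array has no PE[0][2].

dataflow = WS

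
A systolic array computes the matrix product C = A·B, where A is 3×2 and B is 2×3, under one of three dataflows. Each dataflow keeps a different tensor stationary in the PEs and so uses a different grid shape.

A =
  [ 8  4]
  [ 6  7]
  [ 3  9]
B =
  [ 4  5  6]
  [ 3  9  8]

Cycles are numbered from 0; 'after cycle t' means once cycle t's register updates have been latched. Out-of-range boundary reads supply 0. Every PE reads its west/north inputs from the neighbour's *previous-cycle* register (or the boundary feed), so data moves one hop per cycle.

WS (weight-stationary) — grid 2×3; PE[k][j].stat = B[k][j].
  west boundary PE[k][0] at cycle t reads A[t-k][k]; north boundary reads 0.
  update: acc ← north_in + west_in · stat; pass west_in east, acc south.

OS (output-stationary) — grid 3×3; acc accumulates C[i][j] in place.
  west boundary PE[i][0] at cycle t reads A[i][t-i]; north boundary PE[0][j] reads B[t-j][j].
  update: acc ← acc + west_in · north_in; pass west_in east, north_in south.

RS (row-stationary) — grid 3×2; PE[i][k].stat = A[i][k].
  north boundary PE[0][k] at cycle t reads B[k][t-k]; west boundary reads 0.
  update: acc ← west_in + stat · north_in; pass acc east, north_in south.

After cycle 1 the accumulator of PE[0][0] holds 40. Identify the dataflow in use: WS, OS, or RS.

dataflow = RS

Under WS (2×3), PE[0][0]:
  t=0 PE[0][0]: acc=32 h=8 v=32
  t=1 PE[0][0]: acc=24 h=6 v=24
Under OS (3×3), PE[0][0]:
  t=0 PE[0][0]: acc=32 h=8 v=4
  t=1 PE[0][0]: acc=44 h=4 v=3
Under RS (3×2), PE[0][0]:
  t=0 PE[0][0]: acc=32 h=32 v=4
  t=1 PE[0][0]: acc=40 h=40 v=5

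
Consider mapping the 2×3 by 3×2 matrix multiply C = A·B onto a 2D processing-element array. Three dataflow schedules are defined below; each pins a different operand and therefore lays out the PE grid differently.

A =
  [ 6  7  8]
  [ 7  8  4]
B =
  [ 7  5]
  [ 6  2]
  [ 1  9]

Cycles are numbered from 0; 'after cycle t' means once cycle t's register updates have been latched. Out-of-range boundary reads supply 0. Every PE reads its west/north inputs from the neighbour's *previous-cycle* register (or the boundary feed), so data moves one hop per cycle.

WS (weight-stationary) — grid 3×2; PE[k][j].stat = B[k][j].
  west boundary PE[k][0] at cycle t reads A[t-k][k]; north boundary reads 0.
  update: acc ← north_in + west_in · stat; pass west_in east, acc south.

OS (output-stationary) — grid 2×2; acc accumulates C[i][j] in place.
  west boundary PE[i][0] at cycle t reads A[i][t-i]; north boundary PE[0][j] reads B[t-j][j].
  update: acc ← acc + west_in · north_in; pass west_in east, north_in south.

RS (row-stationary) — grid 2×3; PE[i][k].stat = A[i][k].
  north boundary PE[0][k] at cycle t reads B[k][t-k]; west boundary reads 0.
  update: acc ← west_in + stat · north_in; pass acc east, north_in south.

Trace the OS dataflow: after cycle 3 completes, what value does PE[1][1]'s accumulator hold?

Tracing OS — 2×2 array, target PE[1][1]:
  t=0 PE[0][1]: acc=0 h=0 v=0
  t=0 PE[1][0]: acc=0 h=0 v=0
  t=0 PE[1][1]: acc=0 h=0 v=0
  t=1 PE[0][1]: acc=30 h=6 v=5
  t=1 PE[1][0]: acc=49 h=7 v=7
  t=1 PE[1][1]: acc=0 h=0 v=0
  t=2 PE[0][1]: acc=44 h=7 v=2
  t=2 PE[1][0]: acc=97 h=8 v=6
  t=2 PE[1][1]: acc=35 h=7 v=5
  t=3 PE[0][1]: acc=116 h=8 v=9
  t=3 PE[1][0]: acc=101 h=4 v=1
  t=3 PE[1][1]: acc=51 h=8 v=2

PE[1][1].acc = 51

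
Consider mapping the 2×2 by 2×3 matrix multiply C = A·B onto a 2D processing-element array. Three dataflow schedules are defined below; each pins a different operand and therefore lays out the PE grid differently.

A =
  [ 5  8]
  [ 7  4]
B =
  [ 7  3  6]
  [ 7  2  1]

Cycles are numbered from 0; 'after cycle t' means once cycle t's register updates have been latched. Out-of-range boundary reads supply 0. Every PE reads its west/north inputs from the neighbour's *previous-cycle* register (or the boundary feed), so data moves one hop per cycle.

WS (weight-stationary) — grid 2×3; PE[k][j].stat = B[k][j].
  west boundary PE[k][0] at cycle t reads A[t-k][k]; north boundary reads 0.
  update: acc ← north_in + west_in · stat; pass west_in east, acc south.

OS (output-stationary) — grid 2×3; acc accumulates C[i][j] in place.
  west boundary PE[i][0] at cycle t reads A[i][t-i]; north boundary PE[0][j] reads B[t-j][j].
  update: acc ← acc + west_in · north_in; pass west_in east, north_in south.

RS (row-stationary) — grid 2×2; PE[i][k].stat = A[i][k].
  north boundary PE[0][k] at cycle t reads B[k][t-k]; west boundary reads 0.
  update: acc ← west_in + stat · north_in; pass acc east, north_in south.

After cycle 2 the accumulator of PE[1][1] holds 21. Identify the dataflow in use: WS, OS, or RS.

dataflow = OS

— WS: 2×3; PE[1][1] trace:
  step 0 · PE1,1: acc=0; fwd→0 fwd↓0
  step 1 · PE1,1: acc=0; fwd→0 fwd↓0
  step 2 · PE1,1: acc=31; fwd→8 fwd↓31
— OS: 2×3; PE[1][1] trace:
  step 0 · PE1,1: acc=0; fwd→0 fwd↓0
  step 1 · PE1,1: acc=0; fwd→0 fwd↓0
  step 2 · PE1,1: acc=21; fwd→7 fwd↓3
— RS: 2×2; PE[1][1] trace:
  step 0 · PE1,1: acc=0; fwd→0 fwd↓0
  step 1 · PE1,1: acc=0; fwd→0 fwd↓0
  step 2 · PE1,1: acc=77; fwd→77 fwd↓7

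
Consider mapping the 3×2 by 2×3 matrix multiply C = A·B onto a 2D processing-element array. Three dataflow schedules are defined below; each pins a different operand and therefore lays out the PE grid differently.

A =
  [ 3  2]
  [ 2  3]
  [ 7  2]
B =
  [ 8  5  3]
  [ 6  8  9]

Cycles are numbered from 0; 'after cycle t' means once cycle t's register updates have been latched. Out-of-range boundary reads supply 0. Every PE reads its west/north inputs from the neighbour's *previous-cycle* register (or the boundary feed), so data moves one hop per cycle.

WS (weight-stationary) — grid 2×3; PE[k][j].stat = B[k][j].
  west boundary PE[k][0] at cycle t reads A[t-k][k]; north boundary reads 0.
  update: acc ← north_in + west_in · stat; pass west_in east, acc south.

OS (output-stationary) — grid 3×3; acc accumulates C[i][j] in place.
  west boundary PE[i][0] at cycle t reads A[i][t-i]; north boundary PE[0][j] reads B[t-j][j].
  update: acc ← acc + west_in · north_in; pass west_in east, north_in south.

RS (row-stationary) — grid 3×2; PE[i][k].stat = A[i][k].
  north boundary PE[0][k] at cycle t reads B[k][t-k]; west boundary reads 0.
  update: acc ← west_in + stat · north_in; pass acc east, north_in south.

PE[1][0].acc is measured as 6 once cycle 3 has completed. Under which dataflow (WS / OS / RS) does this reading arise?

dataflow = RS

Under WS (2×3), PE[1][0]:
  t=0 PE[1][0]: acc=0 h=0 v=0
  t=1 PE[1][0]: acc=36 h=2 v=36
  t=2 PE[1][0]: acc=34 h=3 v=34
  t=3 PE[1][0]: acc=68 h=2 v=68
Under OS (3×3), PE[1][0]:
  t=0 PE[1][0]: acc=0 h=0 v=0
  t=1 PE[1][0]: acc=16 h=2 v=8
  t=2 PE[1][0]: acc=34 h=3 v=6
  t=3 PE[1][0]: acc=34 h=0 v=0
Under RS (3×2), PE[1][0]:
  t=0 PE[1][0]: acc=0 h=0 v=0
  t=1 PE[1][0]: acc=16 h=16 v=8
  t=2 PE[1][0]: acc=10 h=10 v=5
  t=3 PE[1][0]: acc=6 h=6 v=3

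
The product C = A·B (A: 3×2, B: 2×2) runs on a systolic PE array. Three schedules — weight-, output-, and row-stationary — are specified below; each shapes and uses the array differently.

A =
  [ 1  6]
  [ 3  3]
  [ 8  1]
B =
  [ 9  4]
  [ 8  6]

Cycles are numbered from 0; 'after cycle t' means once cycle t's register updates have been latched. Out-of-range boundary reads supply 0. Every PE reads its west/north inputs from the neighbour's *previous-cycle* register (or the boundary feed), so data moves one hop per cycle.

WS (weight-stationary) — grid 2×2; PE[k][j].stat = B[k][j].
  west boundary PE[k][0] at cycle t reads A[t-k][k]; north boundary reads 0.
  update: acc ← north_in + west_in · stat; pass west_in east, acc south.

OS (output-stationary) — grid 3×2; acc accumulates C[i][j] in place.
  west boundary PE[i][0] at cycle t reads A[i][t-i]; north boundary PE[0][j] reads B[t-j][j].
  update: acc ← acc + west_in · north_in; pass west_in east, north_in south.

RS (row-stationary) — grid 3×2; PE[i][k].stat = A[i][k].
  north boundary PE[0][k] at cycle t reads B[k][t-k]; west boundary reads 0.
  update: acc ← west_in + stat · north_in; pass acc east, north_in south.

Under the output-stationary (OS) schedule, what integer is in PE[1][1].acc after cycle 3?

OS (3×2). Following PE[1][1] plus its west/north inputs:
  t=0 PE[0][1]: acc=0 h=0 v=0
  t=0 PE[1][0]: acc=0 h=0 v=0
  t=0 PE[1][1]: acc=0 h=0 v=0
  t=1 PE[0][1]: acc=4 h=1 v=4
  t=1 PE[1][0]: acc=27 h=3 v=9
  t=1 PE[1][1]: acc=0 h=0 v=0
  t=2 PE[0][1]: acc=40 h=6 v=6
  t=2 PE[1][0]: acc=51 h=3 v=8
  t=2 PE[1][1]: acc=12 h=3 v=4
  t=3 PE[0][1]: acc=40 h=0 v=0
  t=3 PE[1][0]: acc=51 h=0 v=0
  t=3 PE[1][1]: acc=30 h=3 v=6

PE[1][1].acc = 30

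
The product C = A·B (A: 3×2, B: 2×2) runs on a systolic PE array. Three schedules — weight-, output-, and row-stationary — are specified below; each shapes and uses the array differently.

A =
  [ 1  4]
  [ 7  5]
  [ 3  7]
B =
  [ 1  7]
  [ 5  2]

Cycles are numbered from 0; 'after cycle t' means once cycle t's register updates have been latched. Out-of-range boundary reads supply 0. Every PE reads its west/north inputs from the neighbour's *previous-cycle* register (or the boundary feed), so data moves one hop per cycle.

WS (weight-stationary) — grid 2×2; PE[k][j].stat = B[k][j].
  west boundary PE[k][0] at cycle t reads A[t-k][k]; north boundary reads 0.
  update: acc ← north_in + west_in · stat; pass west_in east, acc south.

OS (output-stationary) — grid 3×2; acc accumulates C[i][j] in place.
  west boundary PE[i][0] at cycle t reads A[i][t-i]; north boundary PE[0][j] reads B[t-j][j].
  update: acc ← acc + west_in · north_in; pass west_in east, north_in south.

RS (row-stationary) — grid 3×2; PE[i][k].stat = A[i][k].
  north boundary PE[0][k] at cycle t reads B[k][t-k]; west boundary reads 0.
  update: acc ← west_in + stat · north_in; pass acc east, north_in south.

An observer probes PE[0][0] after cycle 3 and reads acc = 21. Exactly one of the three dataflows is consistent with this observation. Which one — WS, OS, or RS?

WS [2×2] PE[0][0] across cycles:
  [0] (0,0) acc=1 (h:1 v:1)
  [1] (0,0) acc=7 (h:7 v:7)
  [2] (0,0) acc=3 (h:3 v:3)
  [3] (0,0) acc=0 (h:0 v:0)
OS [3×2] PE[0][0] across cycles:
  [0] (0,0) acc=1 (h:1 v:1)
  [1] (0,0) acc=21 (h:4 v:5)
  [2] (0,0) acc=21 (h:0 v:0)
  [3] (0,0) acc=21 (h:0 v:0)
RS [3×2] PE[0][0] across cycles:
  [0] (0,0) acc=1 (h:1 v:1)
  [1] (0,0) acc=7 (h:7 v:7)
  [2] (0,0) acc=0 (h:0 v:0)
  [3] (0,0) acc=0 (h:0 v:0)

dataflow = OS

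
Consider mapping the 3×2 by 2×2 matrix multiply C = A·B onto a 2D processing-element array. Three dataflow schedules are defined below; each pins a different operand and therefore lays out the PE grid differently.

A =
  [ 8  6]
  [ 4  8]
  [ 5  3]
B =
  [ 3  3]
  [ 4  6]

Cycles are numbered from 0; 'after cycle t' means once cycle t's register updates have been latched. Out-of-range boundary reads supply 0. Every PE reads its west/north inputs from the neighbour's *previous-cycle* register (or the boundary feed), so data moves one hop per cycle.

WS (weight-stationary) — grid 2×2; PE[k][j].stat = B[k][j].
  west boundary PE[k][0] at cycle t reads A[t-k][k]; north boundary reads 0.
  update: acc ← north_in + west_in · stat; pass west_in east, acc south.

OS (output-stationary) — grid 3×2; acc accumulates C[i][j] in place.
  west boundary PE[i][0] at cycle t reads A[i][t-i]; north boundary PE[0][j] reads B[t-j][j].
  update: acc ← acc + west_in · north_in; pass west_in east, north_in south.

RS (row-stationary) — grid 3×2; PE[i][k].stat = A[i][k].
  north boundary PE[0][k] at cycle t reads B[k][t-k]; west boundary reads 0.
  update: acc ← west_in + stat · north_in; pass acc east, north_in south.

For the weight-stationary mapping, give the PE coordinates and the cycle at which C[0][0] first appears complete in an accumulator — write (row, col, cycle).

(row, col, cycle) = (1, 0, 1)

WS: C[0][0] accumulates in PE[1][0]:
  0: (1,0).acc=0  regs=<0,0>
  1: (1,0).acc=48  regs=<6,48>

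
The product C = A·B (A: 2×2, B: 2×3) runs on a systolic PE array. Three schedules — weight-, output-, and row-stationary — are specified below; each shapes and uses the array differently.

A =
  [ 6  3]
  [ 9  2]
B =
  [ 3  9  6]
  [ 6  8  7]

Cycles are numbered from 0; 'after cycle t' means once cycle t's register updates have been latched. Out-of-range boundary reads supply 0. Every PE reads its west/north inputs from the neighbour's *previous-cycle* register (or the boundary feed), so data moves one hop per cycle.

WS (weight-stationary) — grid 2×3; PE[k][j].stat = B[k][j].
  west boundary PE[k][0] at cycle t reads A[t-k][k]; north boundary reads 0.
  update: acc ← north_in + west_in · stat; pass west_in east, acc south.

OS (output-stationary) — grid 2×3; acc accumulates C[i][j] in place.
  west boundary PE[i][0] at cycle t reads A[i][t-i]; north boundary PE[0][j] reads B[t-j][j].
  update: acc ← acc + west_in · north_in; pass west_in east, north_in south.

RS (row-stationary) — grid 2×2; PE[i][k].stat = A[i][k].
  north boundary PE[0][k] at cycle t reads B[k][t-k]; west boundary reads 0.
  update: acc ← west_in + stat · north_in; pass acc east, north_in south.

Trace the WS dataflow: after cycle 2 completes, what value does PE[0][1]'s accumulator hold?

PE[0][1].acc = 81

WS (2×3). Following PE[0][1] plus its west/north inputs:
  [0] (0,0) acc=18 (h:6 v:18)
  [0] (0,1) acc=0 (h:0 v:0)
  [1] (0,0) acc=27 (h:9 v:27)
  [1] (0,1) acc=54 (h:6 v:54)
  [2] (0,0) acc=0 (h:0 v:0)
  [2] (0,1) acc=81 (h:9 v:81)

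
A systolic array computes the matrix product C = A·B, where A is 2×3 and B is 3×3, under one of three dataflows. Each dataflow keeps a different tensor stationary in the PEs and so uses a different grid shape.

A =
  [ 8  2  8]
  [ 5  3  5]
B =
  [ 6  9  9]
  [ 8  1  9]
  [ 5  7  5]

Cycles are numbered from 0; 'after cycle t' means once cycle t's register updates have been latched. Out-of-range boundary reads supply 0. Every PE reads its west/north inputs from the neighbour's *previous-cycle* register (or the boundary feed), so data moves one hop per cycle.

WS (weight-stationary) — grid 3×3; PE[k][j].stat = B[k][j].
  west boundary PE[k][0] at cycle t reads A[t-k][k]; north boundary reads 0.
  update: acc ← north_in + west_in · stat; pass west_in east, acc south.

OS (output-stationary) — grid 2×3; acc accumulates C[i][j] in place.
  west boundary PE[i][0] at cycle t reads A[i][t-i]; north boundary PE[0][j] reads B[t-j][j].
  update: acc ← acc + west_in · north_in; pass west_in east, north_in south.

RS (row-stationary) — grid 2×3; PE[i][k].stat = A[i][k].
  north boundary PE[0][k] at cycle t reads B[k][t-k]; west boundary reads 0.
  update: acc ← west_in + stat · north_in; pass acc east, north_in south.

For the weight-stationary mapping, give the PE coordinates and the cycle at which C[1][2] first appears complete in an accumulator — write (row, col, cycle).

(row, col, cycle) = (2, 2, 5)

WS — PE[2][2] is where C[1][2] collects:
  [0] (2,2) acc=0 (h:0 v:0)
  [1] (2,2) acc=0 (h:0 v:0)
  [2] (2,2) acc=0 (h:0 v:0)
  [3] (2,2) acc=0 (h:0 v:0)
  [4] (2,2) acc=130 (h:8 v:130)
  [5] (2,2) acc=97 (h:5 v:97)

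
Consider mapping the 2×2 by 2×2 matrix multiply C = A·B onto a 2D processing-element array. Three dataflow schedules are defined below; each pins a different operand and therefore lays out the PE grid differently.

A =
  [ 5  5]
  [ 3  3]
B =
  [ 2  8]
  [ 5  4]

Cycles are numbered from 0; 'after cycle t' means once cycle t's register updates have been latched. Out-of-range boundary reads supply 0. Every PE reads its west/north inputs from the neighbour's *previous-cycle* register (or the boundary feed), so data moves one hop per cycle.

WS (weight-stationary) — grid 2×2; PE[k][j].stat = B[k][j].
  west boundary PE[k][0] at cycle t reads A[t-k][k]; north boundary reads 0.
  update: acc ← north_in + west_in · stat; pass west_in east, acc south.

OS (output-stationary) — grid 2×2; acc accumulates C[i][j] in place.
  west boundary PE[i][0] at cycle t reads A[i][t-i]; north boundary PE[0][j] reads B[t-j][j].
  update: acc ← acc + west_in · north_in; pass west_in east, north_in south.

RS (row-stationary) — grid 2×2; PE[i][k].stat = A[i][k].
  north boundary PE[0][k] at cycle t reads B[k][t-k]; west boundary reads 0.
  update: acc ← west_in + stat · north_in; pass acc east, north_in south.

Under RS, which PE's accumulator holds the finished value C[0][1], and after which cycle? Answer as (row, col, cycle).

(row, col, cycle) = (0, 1, 2)

RS: C[0][1] accumulates in PE[0][1]:
  [0] (0,1) acc=0 (h:0 v:0)
  [1] (0,1) acc=35 (h:35 v:5)
  [2] (0,1) acc=60 (h:60 v:4)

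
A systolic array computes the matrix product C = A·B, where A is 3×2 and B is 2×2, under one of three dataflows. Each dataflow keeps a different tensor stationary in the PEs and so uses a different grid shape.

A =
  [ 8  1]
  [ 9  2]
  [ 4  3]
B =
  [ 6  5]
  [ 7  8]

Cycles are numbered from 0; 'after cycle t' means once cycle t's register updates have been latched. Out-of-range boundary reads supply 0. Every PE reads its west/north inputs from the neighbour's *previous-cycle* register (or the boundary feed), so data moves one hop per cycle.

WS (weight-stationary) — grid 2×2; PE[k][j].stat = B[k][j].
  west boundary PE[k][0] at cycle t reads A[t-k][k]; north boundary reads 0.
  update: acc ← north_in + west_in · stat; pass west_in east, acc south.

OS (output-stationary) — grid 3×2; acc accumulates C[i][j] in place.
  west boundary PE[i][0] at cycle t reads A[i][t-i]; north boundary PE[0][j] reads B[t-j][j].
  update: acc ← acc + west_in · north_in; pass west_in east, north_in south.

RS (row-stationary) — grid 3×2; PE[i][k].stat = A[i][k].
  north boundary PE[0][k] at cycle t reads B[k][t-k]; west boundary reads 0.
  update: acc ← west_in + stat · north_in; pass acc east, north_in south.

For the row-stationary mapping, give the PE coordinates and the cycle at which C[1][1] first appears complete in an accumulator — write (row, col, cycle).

(row, col, cycle) = (1, 1, 3)

RS — PE[1][1] is where C[1][1] collects:
  [0] (1,1) acc=0 (h:0 v:0)
  [1] (1,1) acc=0 (h:0 v:0)
  [2] (1,1) acc=68 (h:68 v:7)
  [3] (1,1) acc=61 (h:61 v:8)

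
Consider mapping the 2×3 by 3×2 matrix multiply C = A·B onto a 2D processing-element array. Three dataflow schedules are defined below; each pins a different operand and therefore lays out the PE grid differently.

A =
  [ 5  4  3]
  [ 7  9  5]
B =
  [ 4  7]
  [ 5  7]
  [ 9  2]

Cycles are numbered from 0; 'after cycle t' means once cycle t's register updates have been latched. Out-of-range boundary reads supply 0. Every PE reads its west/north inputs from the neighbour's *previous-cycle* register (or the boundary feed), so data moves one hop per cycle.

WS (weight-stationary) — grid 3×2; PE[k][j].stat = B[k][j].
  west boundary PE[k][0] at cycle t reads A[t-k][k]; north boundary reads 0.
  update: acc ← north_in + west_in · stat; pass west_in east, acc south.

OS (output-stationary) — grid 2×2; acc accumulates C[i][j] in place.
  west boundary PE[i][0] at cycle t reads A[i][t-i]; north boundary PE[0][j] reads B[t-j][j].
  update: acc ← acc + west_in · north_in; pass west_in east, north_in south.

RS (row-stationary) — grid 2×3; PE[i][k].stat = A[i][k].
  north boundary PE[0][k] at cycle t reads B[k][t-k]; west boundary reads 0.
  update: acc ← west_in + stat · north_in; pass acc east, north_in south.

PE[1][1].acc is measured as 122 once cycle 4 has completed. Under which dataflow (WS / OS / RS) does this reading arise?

dataflow = OS

WS (3×2 grid), PE[1][1]:
  @0  [1,1]  acc 0  |  →0  ↓0
  @1  [1,1]  acc 0  |  →0  ↓0
  @2  [1,1]  acc 63  |  →4  ↓63
  @3  [1,1]  acc 112  |  →9  ↓112
  @4  [1,1]  acc 0  |  →0  ↓0
OS (2×2 grid), PE[1][1]:
  @0  [1,1]  acc 0  |  →0  ↓0
  @1  [1,1]  acc 0  |  →0  ↓0
  @2  [1,1]  acc 49  |  →7  ↓7
  @3  [1,1]  acc 112  |  →9  ↓7
  @4  [1,1]  acc 122  |  →5  ↓2
RS (2×3 grid), PE[1][1]:
  @0  [1,1]  acc 0  |  →0  ↓0
  @1  [1,1]  acc 0  |  →0  ↓0
  @2  [1,1]  acc 73  |  →73  ↓5
  @3  [1,1]  acc 112  |  →112  ↓7
  @4  [1,1]  acc 0  |  →0  ↓0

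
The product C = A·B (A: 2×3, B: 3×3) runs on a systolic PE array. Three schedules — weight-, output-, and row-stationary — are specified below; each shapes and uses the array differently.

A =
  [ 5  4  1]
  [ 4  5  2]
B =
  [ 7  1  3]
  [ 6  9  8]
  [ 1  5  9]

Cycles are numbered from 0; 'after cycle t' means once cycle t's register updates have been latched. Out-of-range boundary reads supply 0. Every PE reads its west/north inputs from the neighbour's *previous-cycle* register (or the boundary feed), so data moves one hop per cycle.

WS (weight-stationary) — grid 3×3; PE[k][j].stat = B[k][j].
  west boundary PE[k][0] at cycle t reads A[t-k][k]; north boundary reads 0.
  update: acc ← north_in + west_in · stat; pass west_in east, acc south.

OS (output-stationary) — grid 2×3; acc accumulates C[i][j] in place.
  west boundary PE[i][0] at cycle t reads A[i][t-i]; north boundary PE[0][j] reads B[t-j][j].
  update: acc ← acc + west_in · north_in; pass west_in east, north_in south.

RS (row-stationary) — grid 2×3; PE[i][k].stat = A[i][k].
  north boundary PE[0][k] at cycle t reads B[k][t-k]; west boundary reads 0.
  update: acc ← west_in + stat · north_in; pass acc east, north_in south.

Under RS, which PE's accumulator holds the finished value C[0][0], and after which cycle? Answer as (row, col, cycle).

Under RS, C[0][0] lands at PE[0][2]:
  t=0 PE[0][2]: acc=0 h=0 v=0
  t=1 PE[0][2]: acc=0 h=0 v=0
  t=2 PE[0][2]: acc=60 h=60 v=1

(row, col, cycle) = (0, 2, 2)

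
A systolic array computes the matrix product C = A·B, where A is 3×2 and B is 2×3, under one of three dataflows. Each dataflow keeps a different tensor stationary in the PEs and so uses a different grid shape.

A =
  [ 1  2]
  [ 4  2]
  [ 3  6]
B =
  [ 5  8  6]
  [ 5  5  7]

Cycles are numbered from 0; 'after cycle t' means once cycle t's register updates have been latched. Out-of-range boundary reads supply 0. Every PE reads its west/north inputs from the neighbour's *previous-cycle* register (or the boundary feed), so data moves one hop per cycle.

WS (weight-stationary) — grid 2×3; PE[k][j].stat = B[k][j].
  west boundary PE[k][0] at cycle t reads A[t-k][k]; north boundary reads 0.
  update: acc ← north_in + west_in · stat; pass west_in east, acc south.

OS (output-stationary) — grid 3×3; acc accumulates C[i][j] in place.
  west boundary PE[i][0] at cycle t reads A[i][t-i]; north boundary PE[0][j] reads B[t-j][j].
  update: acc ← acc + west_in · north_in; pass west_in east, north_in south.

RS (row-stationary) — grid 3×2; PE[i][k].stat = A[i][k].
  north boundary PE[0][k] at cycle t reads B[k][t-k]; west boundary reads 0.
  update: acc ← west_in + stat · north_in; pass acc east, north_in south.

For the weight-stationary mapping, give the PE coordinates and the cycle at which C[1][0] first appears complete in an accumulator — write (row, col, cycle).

Under WS, C[1][0] lands at PE[1][0]:
  [0] (1,0) acc=0 (h:0 v:0)
  [1] (1,0) acc=15 (h:2 v:15)
  [2] (1,0) acc=30 (h:2 v:30)

(row, col, cycle) = (1, 0, 2)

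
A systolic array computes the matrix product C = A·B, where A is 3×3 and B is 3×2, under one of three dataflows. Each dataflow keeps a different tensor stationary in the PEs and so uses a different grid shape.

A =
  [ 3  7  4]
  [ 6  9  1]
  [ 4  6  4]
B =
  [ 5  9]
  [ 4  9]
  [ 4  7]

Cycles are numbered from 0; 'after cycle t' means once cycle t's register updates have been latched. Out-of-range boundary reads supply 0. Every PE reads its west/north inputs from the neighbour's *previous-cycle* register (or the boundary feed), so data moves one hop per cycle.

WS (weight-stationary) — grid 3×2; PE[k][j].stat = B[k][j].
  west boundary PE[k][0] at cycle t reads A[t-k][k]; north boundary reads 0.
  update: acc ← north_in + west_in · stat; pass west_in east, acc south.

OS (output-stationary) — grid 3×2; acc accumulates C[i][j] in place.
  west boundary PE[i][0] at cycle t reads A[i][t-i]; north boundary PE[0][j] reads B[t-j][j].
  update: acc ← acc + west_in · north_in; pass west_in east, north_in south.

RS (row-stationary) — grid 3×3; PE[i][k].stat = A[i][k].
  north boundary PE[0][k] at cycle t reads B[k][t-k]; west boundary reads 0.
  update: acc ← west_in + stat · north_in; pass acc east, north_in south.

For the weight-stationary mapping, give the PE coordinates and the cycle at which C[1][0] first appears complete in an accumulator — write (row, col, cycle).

WS — PE[2][0] is where C[1][0] collects:
  t=0 PE[2][0]: acc=0 h=0 v=0
  t=1 PE[2][0]: acc=0 h=0 v=0
  t=2 PE[2][0]: acc=59 h=4 v=59
  t=3 PE[2][0]: acc=70 h=1 v=70

(row, col, cycle) = (2, 0, 3)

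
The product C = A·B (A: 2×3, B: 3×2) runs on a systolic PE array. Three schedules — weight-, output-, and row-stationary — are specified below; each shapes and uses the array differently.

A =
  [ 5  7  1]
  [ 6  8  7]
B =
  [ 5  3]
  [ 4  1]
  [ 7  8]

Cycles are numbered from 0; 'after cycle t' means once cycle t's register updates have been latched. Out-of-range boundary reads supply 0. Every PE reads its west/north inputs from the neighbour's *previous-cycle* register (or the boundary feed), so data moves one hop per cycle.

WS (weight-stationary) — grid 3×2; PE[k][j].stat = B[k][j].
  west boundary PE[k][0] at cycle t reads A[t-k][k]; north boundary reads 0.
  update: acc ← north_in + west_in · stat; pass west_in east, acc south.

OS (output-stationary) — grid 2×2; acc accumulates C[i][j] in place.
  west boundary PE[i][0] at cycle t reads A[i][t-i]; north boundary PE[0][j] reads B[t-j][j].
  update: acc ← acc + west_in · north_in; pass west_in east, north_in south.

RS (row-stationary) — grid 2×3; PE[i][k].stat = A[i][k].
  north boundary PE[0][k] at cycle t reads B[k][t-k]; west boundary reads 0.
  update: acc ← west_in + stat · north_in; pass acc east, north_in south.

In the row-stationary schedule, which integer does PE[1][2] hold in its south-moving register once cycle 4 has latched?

Tracing RS — 2×3 array, target PE[1][2]:
  0: (0,2).acc=0  regs=<0,0>
  0: (1,1).acc=0  regs=<0,0>
  0: (1,2).acc=0  regs=<0,0>
  1: (0,2).acc=0  regs=<0,0>
  1: (1,1).acc=0  regs=<0,0>
  1: (1,2).acc=0  regs=<0,0>
  2: (0,2).acc=60  regs=<60,7>
  2: (1,1).acc=62  regs=<62,4>
  2: (1,2).acc=0  regs=<0,0>
  3: (0,2).acc=30  regs=<30,8>
  3: (1,1).acc=26  regs=<26,1>
  3: (1,2).acc=111  regs=<111,7>
  4: (0,2).acc=0  regs=<0,0>
  4: (1,1).acc=0  regs=<0,0>
  4: (1,2).acc=82  regs=<82,8>

register = 8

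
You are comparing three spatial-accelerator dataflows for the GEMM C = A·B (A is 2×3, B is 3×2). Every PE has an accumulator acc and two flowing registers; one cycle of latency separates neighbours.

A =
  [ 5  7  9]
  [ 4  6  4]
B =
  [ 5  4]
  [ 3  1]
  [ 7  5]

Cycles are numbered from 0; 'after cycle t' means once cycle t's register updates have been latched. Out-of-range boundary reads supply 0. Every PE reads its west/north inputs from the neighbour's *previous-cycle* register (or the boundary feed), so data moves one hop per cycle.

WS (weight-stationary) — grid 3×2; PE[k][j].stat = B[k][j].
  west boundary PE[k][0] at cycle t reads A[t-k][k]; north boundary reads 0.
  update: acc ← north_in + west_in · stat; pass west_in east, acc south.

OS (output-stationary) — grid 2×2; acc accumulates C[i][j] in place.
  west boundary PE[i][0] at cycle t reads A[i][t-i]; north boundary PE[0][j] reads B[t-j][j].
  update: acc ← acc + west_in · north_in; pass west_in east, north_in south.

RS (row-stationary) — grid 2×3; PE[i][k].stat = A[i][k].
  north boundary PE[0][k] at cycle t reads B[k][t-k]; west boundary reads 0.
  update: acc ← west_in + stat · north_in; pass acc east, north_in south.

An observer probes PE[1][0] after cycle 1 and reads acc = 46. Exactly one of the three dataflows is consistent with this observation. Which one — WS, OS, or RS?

WS [3×2] PE[1][0] across cycles:
  @0  [1,0]  acc 0  |  →0  ↓0
  @1  [1,0]  acc 46  |  →7  ↓46
OS [2×2] PE[1][0] across cycles:
  @0  [1,0]  acc 0  |  →0  ↓0
  @1  [1,0]  acc 20  |  →4  ↓5
RS [2×3] PE[1][0] across cycles:
  @0  [1,0]  acc 0  |  →0  ↓0
  @1  [1,0]  acc 20  |  →20  ↓5

dataflow = WS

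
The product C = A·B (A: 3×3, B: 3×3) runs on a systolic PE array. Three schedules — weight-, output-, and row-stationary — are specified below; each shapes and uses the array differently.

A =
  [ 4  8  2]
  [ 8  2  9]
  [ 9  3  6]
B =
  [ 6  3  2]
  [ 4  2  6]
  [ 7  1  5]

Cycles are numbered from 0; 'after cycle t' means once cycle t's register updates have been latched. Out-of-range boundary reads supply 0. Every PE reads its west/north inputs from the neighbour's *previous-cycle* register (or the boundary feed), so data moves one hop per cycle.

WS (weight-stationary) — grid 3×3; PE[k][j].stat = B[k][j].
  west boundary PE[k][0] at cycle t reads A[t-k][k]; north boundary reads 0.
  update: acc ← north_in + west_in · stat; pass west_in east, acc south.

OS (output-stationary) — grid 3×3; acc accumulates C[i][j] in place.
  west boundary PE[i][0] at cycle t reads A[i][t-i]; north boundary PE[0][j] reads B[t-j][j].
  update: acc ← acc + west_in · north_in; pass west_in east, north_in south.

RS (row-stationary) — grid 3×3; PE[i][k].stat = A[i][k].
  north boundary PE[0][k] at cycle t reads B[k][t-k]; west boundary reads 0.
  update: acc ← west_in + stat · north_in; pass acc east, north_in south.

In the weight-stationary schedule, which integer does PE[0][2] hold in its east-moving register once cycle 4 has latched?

register = 9

WS 3×3: PE[0][2] cycle-by-cycle (with neighbour feeds):
  c0 r0c1: 0 / 0 / 0
  c0 r0c2: 0 / 0 / 0
  c1 r0c1: 12 / 4 / 12
  c1 r0c2: 0 / 0 / 0
  c2 r0c1: 24 / 8 / 24
  c2 r0c2: 8 / 4 / 8
  c3 r0c1: 27 / 9 / 27
  c3 r0c2: 16 / 8 / 16
  c4 r0c1: 0 / 0 / 0
  c4 r0c2: 18 / 9 / 18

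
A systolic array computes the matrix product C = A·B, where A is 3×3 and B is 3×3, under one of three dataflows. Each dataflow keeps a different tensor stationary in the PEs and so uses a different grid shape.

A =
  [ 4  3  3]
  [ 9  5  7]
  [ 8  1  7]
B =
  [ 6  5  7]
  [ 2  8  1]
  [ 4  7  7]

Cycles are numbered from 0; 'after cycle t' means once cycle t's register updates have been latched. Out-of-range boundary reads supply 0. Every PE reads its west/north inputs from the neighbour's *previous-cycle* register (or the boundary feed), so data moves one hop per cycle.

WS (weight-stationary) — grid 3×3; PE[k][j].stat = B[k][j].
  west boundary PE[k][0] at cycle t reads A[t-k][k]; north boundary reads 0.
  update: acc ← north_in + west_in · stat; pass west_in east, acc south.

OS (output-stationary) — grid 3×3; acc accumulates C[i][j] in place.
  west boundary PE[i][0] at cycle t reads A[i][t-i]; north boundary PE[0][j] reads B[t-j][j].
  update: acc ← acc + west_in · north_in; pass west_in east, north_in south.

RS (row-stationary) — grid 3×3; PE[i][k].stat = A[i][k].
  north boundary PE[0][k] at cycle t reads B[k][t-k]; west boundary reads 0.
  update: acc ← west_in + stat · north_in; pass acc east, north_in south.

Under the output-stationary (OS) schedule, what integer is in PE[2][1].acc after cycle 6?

PE[2][1].acc = 97

OS 3×3: PE[2][1] cycle-by-cycle (with neighbour feeds):
  step 0 · PE1,1: acc=0; fwd→0 fwd↓0
  step 0 · PE2,0: acc=0; fwd→0 fwd↓0
  step 0 · PE2,1: acc=0; fwd→0 fwd↓0
  step 1 · PE1,1: acc=0; fwd→0 fwd↓0
  step 1 · PE2,0: acc=0; fwd→0 fwd↓0
  step 1 · PE2,1: acc=0; fwd→0 fwd↓0
  step 2 · PE1,1: acc=45; fwd→9 fwd↓5
  step 2 · PE2,0: acc=48; fwd→8 fwd↓6
  step 2 · PE2,1: acc=0; fwd→0 fwd↓0
  step 3 · PE1,1: acc=85; fwd→5 fwd↓8
  step 3 · PE2,0: acc=50; fwd→1 fwd↓2
  step 3 · PE2,1: acc=40; fwd→8 fwd↓5
  step 4 · PE1,1: acc=134; fwd→7 fwd↓7
  step 4 · PE2,0: acc=78; fwd→7 fwd↓4
  step 4 · PE2,1: acc=48; fwd→1 fwd↓8
  step 5 · PE1,1: acc=134; fwd→0 fwd↓0
  step 5 · PE2,0: acc=78; fwd→0 fwd↓0
  step 5 · PE2,1: acc=97; fwd→7 fwd↓7
  step 6 · PE1,1: acc=134; fwd→0 fwd↓0
  step 6 · PE2,0: acc=78; fwd→0 fwd↓0
  step 6 · PE2,1: acc=97; fwd→0 fwd↓0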